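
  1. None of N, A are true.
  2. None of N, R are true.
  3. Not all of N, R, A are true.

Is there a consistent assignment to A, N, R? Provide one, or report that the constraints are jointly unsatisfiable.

A=F; N=F; R=F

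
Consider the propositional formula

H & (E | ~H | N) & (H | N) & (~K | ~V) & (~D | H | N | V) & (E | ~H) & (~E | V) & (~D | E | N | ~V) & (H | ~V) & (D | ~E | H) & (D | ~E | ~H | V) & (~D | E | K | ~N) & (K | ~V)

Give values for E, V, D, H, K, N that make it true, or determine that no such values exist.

Case H = True:
  (E | ~H) forces E = True.
  (~E | V) forces V = True.
  (~K | ~V) forces K = False.
  Clause (K | ~V) is falsified — contradiction.
Case H = False:
  Clause (H) is falsified — contradiction.
Both cases fail, so the formula is unsatisfiable.

The formula is unsatisfiable.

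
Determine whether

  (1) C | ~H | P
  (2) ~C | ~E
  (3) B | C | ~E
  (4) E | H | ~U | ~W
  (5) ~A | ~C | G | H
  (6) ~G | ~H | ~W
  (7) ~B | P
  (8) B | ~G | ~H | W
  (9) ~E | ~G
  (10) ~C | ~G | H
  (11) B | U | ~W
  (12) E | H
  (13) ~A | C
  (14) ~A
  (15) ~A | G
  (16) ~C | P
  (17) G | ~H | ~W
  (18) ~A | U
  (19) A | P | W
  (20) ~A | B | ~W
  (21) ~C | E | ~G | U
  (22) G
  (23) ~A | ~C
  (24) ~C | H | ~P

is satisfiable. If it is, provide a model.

Unit clause (~A) forces A = False.
Unit clause (G) forces G = True.
In (~E | ~G) only ~E is left, so E = False.
In (E | H) only H is left, so H = True.
In (~G | ~H | ~W) only ~W is left, so W = False.
In (B | ~G | ~H | W) only B is left, so B = True.
In (A | P | W) only P is left, so P = True.
Set C = False.
Set U = False.
All clauses satisfied.

A=F, C=F, E=F, H=T, G=T, B=T, W=F, P=T, U=F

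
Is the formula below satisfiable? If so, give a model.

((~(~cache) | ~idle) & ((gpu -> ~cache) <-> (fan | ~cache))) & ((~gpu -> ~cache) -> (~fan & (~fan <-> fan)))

fan=T; cache=T; idle=T; gpu=F

  (~(~cache) | ~idle) & ((gpu -> ~cache) <-> (fan | ~cache)) = True
    ~(~cache) | ~idle = True
      ~(~cache) = True
        ~cache = False
      ~idle = False
    (gpu -> ~cache) <-> (fan | ~cache) = True
      gpu -> ~cache = True
        ~cache = False
      fan | ~cache = True
        ~cache = False
  (~gpu -> ~cache) -> (~fan & (~fan <-> fan)) = True
    ~gpu -> ~cache = False
      ~gpu = True
      ~cache = False
    ~fan & (~fan <-> fan) = False
      ~fan = False
      ~fan <-> fan = False
        ~fan = False
Both conjuncts True, so the formula holds.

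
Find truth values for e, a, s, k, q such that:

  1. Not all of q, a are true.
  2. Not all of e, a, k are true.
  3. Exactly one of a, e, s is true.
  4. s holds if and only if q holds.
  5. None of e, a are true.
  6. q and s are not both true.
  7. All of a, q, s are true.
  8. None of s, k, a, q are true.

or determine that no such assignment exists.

Case a = True:
  Constraint (5) is violated (a=T) — contradiction.
Case a = False:
  Constraint (7) is violated (a=F) — contradiction.
Both cases fail — unsatisfiable.

The formula is unsatisfiable.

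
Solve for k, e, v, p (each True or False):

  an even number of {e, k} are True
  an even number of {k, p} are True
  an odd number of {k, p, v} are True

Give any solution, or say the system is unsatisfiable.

k=T, e=T, v=T, p=T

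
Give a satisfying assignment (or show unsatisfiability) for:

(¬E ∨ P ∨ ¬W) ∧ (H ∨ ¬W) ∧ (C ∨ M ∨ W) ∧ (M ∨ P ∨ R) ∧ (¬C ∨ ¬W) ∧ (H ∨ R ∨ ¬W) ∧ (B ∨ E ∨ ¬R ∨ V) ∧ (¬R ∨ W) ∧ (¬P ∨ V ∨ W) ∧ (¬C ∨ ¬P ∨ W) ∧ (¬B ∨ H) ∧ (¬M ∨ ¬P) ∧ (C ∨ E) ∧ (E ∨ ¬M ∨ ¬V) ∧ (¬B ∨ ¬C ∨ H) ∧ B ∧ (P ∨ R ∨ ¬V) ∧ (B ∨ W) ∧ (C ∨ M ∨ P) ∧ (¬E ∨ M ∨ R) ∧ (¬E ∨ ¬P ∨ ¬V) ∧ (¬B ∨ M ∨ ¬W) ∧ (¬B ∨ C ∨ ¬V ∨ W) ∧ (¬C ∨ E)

R = False, B = True, C = True, W = False, H = True, M = True, V = False, E = True, P = False

Unit clause (B) forces B = True.
In (¬B ∨ H) only H is left, so H = True.
Set R = False.
Set C = True.
  then (¬C ∨ ¬W) forces W = False.
  then (¬C ∨ ¬P ∨ W) forces P = False.
  then (P ∨ R ∨ ¬V) forces V = False.
  then (¬C ∨ E) forces E = True.
  then (M ∨ P ∨ R) forces M = True.
All clauses satisfied.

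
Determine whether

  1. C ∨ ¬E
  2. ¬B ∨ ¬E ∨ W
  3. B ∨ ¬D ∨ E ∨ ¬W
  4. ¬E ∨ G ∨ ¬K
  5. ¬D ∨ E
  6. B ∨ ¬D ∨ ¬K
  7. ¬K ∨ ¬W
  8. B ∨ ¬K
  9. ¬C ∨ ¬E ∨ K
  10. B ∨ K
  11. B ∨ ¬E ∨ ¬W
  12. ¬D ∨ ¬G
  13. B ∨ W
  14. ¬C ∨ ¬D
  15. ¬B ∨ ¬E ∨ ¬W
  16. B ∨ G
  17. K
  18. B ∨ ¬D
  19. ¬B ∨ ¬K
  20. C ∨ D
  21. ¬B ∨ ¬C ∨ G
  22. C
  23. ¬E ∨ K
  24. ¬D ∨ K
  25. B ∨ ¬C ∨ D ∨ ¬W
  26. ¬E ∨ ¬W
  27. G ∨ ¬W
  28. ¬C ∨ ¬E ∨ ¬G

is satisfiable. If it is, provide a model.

The formula is unsatisfiable.

Case K = True:
  (¬K ∨ ¬W) forces W = False.
  (B ∨ ¬K) forces B = True.
  Clause (¬B ∨ ¬K) is falsified — contradiction.
Case K = False:
  Clause (K) is falsified — contradiction.
Both cases fail, so the formula is unsatisfiable.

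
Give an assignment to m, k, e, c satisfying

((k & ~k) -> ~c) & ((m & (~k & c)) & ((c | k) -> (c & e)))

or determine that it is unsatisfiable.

m=T; k=F; e=T; c=T

  (k & ~k) -> ~c = True
    k & ~k = False
      ~k = True
    ~c = False
  (m & (~k & c)) & ((c | k) -> (c & e)) = True
    m & (~k & c) = True
      ~k & c = True
        ~k = True
    (c | k) -> (c & e) = True
      c | k = True
      c & e = True
Both conjuncts True, so the formula holds.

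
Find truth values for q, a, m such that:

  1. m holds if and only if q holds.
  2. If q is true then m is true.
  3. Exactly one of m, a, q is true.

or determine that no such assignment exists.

q = False; a = True; m = False

  (1) m=F, q=F — same ✓
  (2) q=F ⇒ m: vacuous ✓
  (3) {m, a, q}: 1 true — exactly one ✓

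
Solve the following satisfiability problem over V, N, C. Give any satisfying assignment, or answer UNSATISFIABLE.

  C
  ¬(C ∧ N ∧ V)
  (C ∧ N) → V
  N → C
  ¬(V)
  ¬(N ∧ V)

V = False; N = False; C = True

Unit clause (C) forces C = True.
Unit clause (¬V) forces V = False.
In (¬C ∨ ¬N ∨ V) only ¬N is left, so N = False.
Check each clause:
  (C): C holds.
  (¬V): ¬V holds.
  (¬N ∨ ¬V): ¬N holds.
  (¬C ∨ ¬N ∨ ¬V): ¬N holds.
  (¬C ∨ ¬N ∨ V): ¬N holds.
  (C ∨ ¬N): C holds.
All clauses satisfied.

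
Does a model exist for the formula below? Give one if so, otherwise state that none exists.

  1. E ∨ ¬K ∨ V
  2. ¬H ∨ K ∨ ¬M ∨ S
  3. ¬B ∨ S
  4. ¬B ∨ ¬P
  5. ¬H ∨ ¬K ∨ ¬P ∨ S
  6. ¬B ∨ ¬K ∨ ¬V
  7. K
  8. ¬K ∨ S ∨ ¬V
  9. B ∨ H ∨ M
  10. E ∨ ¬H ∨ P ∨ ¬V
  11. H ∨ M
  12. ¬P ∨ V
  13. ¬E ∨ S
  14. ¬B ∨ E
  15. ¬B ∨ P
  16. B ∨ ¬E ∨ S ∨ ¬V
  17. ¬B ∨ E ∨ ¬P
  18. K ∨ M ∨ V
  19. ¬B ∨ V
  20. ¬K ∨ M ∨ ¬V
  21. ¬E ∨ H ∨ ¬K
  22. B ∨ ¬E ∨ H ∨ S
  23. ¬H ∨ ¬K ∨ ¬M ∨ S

B = False, V = True, M = True, P = True, E = False, K = True, H = False, S = True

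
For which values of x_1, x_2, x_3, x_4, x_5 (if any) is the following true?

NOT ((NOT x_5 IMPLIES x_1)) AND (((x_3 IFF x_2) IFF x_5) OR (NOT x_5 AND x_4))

x_1: False, x_2: False, x_3: True, x_4: False, x_5: False

  NOT ((NOT x_5 IMPLIES x_1)) = True
    NOT x_5 IMPLIES x_1 = False
      NOT x_5 = True
  ((x_3 IFF x_2) IFF x_5) OR (NOT x_5 AND x_4) = True
    (x_3 IFF x_2) IFF x_5 = True
      x_3 IFF x_2 = False
    NOT x_5 AND x_4 = False
      NOT x_5 = True
Both conjuncts True, so the formula holds.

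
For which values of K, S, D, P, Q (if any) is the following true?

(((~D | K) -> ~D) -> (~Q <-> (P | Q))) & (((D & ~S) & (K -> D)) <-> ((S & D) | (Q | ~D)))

K = True, S = False, D = True, P = True, Q = True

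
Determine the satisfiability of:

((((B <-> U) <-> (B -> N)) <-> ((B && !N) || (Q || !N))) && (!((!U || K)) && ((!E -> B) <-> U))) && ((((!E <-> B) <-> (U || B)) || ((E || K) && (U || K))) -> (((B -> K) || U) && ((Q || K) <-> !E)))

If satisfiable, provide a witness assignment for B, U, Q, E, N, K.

B: True; U: True; Q: True; E: False; N: True; K: False

  (((B <-> U) <-> (B -> N)) <-> ((B && !N) || (Q || !N))) && (!((!U || K)) && ((!E -> B) <-> U)) = True
    ((B <-> U) <-> (B -> N)) <-> ((B && !N) || (Q || !N)) = True
      (B <-> U) <-> (B -> N) = True
        B <-> U = True
        B -> N = True
      (B && !N) || (Q || !N) = True
        B && !N = False
          !N = False
        Q || !N = True
          !N = False
    !((!U || K)) && ((!E -> B) <-> U) = True
      !((!U || K)) = True
        !U || K = False
          !U = False
      (!E -> B) <-> U = True
        !E -> B = True
          !E = True
  (((!E <-> B) <-> (U || B)) || ((E || K) && (U || K))) -> (((B -> K) || U) && ((Q || K) <-> !E)) = True
    ((!E <-> B) <-> (U || B)) || ((E || K) && (U || K)) = True
      (!E <-> B) <-> (U || B) = True
        !E <-> B = True
          !E = True
        U || B = True
      (E || K) && (U || K) = False
        E || K = False
        U || K = True
    ((B -> K) || U) && ((Q || K) <-> !E) = True
      (B -> K) || U = True
        B -> K = False
      (Q || K) <-> !E = True
        Q || K = True
        !E = True
Both conjuncts True, so the formula holds.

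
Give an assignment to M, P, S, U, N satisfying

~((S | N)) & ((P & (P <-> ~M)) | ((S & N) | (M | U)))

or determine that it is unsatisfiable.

M=T, P=T, S=F, U=T, N=F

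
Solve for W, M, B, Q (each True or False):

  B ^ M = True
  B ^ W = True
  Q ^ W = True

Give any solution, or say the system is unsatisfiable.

W = False, M = False, B = True, Q = True

B ^ M = T ^ F = True ✓
B ^ W = T ^ F = True ✓
Q ^ W = T ^ F = True ✓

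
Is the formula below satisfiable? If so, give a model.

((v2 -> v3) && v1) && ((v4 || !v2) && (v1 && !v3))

v1 = True, v2 = False, v3 = False, v4 = True

  (v2 -> v3) && v1 = True
    v2 -> v3 = True
  (v4 || !v2) && (v1 && !v3) = True
    v4 || !v2 = True
      !v2 = True
    v1 && !v3 = True
      !v3 = True
Both conjuncts True, so the formula holds.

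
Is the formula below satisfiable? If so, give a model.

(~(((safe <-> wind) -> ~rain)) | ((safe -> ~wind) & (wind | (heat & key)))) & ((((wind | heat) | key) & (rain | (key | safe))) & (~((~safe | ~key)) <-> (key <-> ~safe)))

wind = True; safe = False; rain = True; key = False; heat = False

  ~(((safe <-> wind) -> ~rain)) | ((safe -> ~wind) & (wind | (heat & key))) = True
    ~(((safe <-> wind) -> ~rain)) = False
      (safe <-> wind) -> ~rain = True
        safe <-> wind = False
        ~rain = False
    (safe -> ~wind) & (wind | (heat & key)) = True
      safe -> ~wind = True
        ~wind = False
      wind | (heat & key) = True
        heat & key = False
  (((wind | heat) | key) & (rain | (key | safe))) & (~((~safe | ~key)) <-> (key <-> ~safe)) = True
    ((wind | heat) | key) & (rain | (key | safe)) = True
      (wind | heat) | key = True
        wind | heat = True
      rain | (key | safe) = True
        key | safe = False
    ~((~safe | ~key)) <-> (key <-> ~safe) = True
      ~((~safe | ~key)) = False
        ~safe | ~key = True
          ~safe = True
          ~key = True
      key <-> ~safe = False
        ~safe = True
Both conjuncts True, so the formula holds.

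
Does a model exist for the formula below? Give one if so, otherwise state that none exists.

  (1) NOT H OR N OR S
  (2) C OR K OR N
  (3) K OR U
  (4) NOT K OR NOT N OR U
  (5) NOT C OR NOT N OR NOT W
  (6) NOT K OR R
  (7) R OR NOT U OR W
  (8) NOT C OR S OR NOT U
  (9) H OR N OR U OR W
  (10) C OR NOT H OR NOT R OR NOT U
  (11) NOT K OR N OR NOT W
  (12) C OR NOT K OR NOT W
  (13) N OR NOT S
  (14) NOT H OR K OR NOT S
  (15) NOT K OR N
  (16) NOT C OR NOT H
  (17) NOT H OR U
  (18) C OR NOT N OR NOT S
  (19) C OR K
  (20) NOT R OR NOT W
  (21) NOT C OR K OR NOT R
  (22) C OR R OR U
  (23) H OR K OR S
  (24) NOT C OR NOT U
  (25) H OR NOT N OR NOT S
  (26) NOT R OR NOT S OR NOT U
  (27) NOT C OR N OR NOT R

Try K = False:
  (K OR U) forces U = True.
  (C OR K) forces C = True.
  clause (NOT C OR NOT U) is falsified — backtrack.
So K = True.
  then (NOT K OR R) forces R = True.
  then (NOT K OR N) forces N = True.
  then (NOT R OR NOT W) forces W = False.
  then (NOT K OR NOT N OR U) forces U = True.
  then (NOT C OR NOT U) forces C = False.
  then (NOT R OR NOT S OR NOT U) forces S = False.
  then (C OR NOT H OR NOT R OR NOT U) forces H = False.
All clauses satisfied.

K = True; N = True; H = False; C = False; R = True; S = False; W = False; U = True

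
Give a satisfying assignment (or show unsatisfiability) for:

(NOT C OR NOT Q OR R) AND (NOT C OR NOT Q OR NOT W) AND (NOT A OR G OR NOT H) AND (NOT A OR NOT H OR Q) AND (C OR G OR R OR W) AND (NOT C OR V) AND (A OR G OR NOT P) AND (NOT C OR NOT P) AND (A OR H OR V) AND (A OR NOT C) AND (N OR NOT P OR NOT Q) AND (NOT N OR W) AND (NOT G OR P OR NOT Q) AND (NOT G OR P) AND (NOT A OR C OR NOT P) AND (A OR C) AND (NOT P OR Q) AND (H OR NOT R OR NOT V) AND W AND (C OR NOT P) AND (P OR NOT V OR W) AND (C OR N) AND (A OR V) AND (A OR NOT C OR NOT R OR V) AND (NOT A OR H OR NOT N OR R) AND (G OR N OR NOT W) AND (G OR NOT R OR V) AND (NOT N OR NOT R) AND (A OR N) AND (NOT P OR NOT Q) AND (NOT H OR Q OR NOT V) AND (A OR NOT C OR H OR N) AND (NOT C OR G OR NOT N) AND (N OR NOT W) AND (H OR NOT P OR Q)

Case G = True:
  (NOT G OR P) forces P = True.
  (NOT C OR NOT P) forces C = False.
  Clause (C OR NOT P) is falsified — contradiction.
Case G = False:
  (W) forces W = True.
  (G OR N OR NOT W) forces N = True.
  (NOT N OR NOT R) forces R = False.
  (NOT C OR G OR NOT N) forces C = False.
  (A OR C) forces A = True.
  (NOT A OR G OR NOT H) forces H = False.
  Clause (NOT A OR H OR NOT N OR R) is falsified — contradiction.
Both cases fail, so the formula is unsatisfiable.

Unsatisfiable — no assignment works.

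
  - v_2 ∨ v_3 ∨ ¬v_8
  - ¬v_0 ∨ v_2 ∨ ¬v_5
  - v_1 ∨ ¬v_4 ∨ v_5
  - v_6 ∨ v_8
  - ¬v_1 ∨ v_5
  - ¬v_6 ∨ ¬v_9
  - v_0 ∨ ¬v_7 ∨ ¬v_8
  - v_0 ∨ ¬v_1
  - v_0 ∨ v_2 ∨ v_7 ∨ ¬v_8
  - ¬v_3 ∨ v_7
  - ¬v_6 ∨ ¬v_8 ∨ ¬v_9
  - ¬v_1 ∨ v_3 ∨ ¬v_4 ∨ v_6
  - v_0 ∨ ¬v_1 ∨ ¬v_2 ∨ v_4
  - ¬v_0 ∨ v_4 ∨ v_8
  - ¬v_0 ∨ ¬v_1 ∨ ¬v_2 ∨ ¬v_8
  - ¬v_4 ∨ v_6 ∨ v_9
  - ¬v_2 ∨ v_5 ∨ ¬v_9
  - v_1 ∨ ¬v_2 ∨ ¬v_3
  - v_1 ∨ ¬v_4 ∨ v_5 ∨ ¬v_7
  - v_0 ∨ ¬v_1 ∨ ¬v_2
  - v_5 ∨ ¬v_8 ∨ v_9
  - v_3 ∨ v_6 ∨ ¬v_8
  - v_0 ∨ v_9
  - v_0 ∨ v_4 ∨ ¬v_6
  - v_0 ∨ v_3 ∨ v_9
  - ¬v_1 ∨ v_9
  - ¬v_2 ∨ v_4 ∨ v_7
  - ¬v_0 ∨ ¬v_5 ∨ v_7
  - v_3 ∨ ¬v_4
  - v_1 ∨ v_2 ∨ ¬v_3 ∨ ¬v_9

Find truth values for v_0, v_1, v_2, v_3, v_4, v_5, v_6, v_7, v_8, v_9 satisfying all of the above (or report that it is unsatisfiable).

v_0=T, v_1=F, v_2=T, v_3=F, v_4=F, v_5=T, v_6=T, v_7=T, v_8=T, v_9=F

Set v_0 = True.
Set v_1 = False.
Set v_2 = True.
  then (v_1 ∨ ¬v_2 ∨ ¬v_3) forces v_3 = False.
  then (v_3 ∨ ¬v_4) forces v_4 = False.
  then (¬v_0 ∨ v_4 ∨ v_8) forces v_8 = True.
  then (v_3 ∨ v_6 ∨ ¬v_8) forces v_6 = True.
  then (¬v_2 ∨ v_4 ∨ v_7) forces v_7 = True.
  then (¬v_6 ∨ ¬v_9) forces v_9 = False.
  then (v_5 ∨ ¬v_8 ∨ v_9) forces v_5 = True.
All clauses satisfied.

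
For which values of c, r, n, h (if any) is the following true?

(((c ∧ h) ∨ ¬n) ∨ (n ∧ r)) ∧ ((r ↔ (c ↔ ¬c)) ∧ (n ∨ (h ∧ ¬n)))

c = True; r = False; n = True; h = True

  ((c ∧ h) ∨ ¬n) ∨ (n ∧ r) = True
    (c ∧ h) ∨ ¬n = True
      c ∧ h = True
      ¬n = False
    n ∧ r = False
  (r ↔ (c ↔ ¬c)) ∧ (n ∨ (h ∧ ¬n)) = True
    r ↔ (c ↔ ¬c) = True
      c ↔ ¬c = False
        ¬c = False
    n ∨ (h ∧ ¬n) = True
      h ∧ ¬n = False
        ¬n = False
Both conjuncts True, so the formula holds.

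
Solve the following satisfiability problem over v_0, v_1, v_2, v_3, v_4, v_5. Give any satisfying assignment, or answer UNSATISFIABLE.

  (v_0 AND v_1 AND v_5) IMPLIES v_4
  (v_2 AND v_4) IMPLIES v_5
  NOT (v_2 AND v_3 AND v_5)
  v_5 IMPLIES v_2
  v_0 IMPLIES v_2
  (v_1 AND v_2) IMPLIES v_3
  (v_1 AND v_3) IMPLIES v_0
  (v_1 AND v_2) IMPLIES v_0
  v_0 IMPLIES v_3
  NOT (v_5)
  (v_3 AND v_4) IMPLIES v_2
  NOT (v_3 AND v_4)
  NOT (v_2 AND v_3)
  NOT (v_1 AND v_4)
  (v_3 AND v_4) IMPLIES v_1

Unit clause (NOT v_5) forces v_5 = False.
Set v_0 = False.
Set v_1 = False.
Set v_2 = False.
Set v_3 = True.
  then (v_2 OR NOT v_3 OR NOT v_4) forces v_4 = False.
All clauses satisfied.

v_0: False, v_1: False, v_2: False, v_3: True, v_4: False, v_5: False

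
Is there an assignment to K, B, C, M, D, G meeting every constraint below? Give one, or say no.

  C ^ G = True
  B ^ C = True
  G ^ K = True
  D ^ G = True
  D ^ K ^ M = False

K: False; B: True; C: False; M: False; D: False; G: True

C ^ G = F ^ T = True ✓
B ^ C = T ^ F = True ✓
G ^ K = T ^ F = True ✓
D ^ G = F ^ T = True ✓
D ^ K ^ M = F ^ F ^ F = False ✓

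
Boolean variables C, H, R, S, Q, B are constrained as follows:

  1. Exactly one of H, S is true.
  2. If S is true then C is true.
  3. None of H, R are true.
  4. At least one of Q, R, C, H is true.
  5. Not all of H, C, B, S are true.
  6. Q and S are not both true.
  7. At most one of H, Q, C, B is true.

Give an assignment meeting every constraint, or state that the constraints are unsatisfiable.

C = True, H = False, R = False, S = True, Q = False, B = False

  (1) {H, S}: 1 true — exactly one ✓
  (2) S=T ⇒ C: T ✓
  (3) {H, R}: 0 true — none ✓
  (4) {Q, R, C, H}: 1 true — at least one ✓
  (5) {H, C, B, S}: 2/4 true — not all ✓
  (6) Q=F, S=T — not both ✓
  (7) {H, Q, C, B}: 1 true — at most one ✓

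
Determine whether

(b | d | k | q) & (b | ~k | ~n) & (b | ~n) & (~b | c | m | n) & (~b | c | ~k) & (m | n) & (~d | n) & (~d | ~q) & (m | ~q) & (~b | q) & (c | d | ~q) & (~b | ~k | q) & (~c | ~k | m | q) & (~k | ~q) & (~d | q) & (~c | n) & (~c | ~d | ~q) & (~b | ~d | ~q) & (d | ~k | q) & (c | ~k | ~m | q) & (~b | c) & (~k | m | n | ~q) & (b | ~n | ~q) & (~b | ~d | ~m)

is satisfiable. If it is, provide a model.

d: False, n: True, m: True, c: True, q: True, k: False, b: True

Try d = True:
  (~d | n) forces n = True.
  (b | ~n) forces b = True.
  (~d | ~q) forces q = False.
  clause (~b | q) is falsified — backtrack.
So d = False.
Set n = True.
  then (b | ~n) forces b = True.
  then (~b | q) forces q = True.
  then (c | d | ~q) forces c = True.
  then (~k | ~q) forces k = False.
  then (m | ~q) forces m = True.
All clauses satisfied.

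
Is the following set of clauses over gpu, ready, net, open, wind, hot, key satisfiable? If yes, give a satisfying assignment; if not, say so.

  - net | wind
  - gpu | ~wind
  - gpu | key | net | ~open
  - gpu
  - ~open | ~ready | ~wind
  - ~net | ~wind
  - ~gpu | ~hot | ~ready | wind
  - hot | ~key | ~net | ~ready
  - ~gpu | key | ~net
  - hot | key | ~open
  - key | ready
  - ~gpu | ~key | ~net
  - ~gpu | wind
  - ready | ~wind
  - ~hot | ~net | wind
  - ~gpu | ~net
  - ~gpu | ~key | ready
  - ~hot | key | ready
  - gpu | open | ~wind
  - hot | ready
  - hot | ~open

Unit clause (gpu) forces gpu = True.
In (~gpu | wind) only wind is left, so wind = True.
In (ready | ~wind) only ready is left, so ready = True.
In (~gpu | ~net) only ~net is left, so net = False.
In (~open | ~ready | ~wind) only ~open is left, so open = False.
Set hot = False.
Set key = False.
All clauses satisfied.

gpu=T, ready=T, net=F, open=F, wind=T, hot=F, key=F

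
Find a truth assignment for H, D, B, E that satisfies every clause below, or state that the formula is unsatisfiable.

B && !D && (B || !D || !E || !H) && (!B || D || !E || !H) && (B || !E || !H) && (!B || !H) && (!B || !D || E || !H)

H = False; D = False; B = True; E = True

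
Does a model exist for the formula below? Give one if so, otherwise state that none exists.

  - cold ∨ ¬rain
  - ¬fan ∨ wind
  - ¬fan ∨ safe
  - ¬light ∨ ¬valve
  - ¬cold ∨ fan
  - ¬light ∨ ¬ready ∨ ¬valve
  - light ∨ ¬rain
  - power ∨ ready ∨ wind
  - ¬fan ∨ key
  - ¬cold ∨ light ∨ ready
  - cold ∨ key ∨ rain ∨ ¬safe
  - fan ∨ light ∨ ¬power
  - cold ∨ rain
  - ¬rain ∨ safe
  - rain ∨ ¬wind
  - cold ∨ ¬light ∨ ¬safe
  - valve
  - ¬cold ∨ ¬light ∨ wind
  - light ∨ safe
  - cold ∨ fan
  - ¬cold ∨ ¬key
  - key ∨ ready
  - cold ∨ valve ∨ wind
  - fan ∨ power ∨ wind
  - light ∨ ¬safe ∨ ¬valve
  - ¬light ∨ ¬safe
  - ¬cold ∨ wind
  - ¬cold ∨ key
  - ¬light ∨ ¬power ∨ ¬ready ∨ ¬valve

Case safe = True:
  (valve) forces valve = True.
  (¬light ∨ ¬valve) forces light = False.
  Clause (light ∨ ¬safe ∨ ¬valve) is falsified — contradiction.
Case safe = False:
  (¬fan ∨ safe) forces fan = False.
  (¬cold ∨ fan) forces cold = False.
  Clause (cold ∨ fan) is falsified — contradiction.
Both cases fail, so the formula is unsatisfiable.

Unsatisfiable — no assignment works.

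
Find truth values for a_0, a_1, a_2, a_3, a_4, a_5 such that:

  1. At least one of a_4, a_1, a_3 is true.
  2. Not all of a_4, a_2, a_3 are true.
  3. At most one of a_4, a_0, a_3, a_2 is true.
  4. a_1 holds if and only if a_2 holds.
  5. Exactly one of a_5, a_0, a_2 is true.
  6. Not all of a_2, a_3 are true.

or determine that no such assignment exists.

a_0 = False, a_1 = False, a_2 = False, a_3 = False, a_4 = True, a_5 = True

  (1) {a_4, a_1, a_3}: 1 true — at least one ✓
  (2) {a_4, a_2, a_3}: 1/3 true — not all ✓
  (3) {a_4, a_0, a_3, a_2}: 1 true — at most one ✓
  (4) a_1=F, a_2=F — same ✓
  (5) {a_5, a_0, a_2}: 1 true — exactly one ✓
  (6) {a_2, a_3}: 0/2 true — not all ✓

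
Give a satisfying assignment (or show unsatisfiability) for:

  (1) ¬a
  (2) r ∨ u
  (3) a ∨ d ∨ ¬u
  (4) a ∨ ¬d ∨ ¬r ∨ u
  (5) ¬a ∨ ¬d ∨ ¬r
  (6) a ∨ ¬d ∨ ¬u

Unit clause (¬a) forces a = False.
Set r = True.
Try d = True:
  (a ∨ ¬d ∨ ¬r ∨ u) forces u = True.
  clause (a ∨ ¬d ∨ ¬u) is falsified — backtrack.
So d = False.
  then (a ∨ d ∨ ¬u) forces u = False.
Check each clause:
  (¬a): ¬a holds.
  (r ∨ u): r holds.
  (a ∨ d ∨ ¬u): ¬u holds.
  (a ∨ ¬d ∨ ¬r ∨ u): ¬d holds.
  (¬a ∨ ¬d ∨ ¬r): ¬a holds.
  (a ∨ ¬d ∨ ¬u): ¬d holds.
All clauses satisfied.

r: True; d: False; a: False; u: False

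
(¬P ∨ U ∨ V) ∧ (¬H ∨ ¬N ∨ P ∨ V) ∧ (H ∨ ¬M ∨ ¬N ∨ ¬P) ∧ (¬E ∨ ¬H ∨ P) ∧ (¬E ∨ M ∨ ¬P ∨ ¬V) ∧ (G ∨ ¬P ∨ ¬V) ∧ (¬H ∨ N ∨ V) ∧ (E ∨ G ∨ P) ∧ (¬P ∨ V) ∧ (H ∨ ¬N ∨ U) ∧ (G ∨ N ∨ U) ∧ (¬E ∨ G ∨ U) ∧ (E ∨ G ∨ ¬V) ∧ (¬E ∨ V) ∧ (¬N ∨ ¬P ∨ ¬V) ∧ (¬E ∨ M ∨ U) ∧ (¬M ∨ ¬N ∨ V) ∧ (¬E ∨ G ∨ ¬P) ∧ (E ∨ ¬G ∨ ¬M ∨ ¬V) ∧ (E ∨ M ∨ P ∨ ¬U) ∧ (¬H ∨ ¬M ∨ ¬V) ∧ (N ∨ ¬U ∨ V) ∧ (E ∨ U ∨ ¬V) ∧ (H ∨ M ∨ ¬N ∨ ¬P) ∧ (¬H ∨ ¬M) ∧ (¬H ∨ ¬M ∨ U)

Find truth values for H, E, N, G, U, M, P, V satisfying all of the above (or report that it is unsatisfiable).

Set H = False.
Set E = False.
Set N = False.
Try G = False:
  (E ∨ G ∨ P) forces P = True.
  (G ∨ ¬P ∨ ¬V) forces V = False.
  clause (¬P ∨ V) is falsified — backtrack.
So G = True.
Set U = False.
  then (E ∨ U ∨ ¬V) forces V = False.
  then (¬P ∨ U ∨ V) forces P = False.
Set M = False.
All clauses satisfied.

H = False; E = False; N = False; G = True; U = False; M = False; P = False; V = False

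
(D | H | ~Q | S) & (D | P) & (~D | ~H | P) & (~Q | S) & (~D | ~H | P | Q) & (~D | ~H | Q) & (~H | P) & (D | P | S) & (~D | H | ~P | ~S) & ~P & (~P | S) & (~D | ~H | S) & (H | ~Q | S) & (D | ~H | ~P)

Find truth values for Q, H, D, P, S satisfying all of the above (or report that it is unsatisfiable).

Unit clause (~P) forces P = False.
In (D | P) only D is left, so D = True.
In (~D | ~H | P) only ~H is left, so H = False.
Set Q = False.
Set S = False.
All clauses satisfied.

Q: False; H: False; D: True; P: False; S: False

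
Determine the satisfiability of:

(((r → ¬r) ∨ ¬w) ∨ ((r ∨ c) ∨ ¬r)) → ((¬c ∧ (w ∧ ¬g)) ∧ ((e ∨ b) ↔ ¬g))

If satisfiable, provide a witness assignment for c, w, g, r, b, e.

c=F; w=T; g=F; r=T; b=T; e=T

  (((r → ¬r) ∨ ¬w) ∨ ((r ∨ c) ∨ ¬r)) → ((¬c ∧ (w ∧ ¬g)) ∧ ((e ∨ b) ↔ ¬g)) = True
    ((r → ¬r) ∨ ¬w) ∨ ((r ∨ c) ∨ ¬r) = True
      (r → ¬r) ∨ ¬w = False
        r → ¬r = False
          ¬r = False
        ¬w = False
      (r ∨ c) ∨ ¬r = True
        r ∨ c = True
        ¬r = False
    (¬c ∧ (w ∧ ¬g)) ∧ ((e ∨ b) ↔ ¬g) = True
      ¬c ∧ (w ∧ ¬g) = True
        ¬c = True
        w ∧ ¬g = True
          ¬g = True
      (e ∨ b) ↔ ¬g = True
        e ∨ b = True
        ¬g = True
The formula evaluates to True.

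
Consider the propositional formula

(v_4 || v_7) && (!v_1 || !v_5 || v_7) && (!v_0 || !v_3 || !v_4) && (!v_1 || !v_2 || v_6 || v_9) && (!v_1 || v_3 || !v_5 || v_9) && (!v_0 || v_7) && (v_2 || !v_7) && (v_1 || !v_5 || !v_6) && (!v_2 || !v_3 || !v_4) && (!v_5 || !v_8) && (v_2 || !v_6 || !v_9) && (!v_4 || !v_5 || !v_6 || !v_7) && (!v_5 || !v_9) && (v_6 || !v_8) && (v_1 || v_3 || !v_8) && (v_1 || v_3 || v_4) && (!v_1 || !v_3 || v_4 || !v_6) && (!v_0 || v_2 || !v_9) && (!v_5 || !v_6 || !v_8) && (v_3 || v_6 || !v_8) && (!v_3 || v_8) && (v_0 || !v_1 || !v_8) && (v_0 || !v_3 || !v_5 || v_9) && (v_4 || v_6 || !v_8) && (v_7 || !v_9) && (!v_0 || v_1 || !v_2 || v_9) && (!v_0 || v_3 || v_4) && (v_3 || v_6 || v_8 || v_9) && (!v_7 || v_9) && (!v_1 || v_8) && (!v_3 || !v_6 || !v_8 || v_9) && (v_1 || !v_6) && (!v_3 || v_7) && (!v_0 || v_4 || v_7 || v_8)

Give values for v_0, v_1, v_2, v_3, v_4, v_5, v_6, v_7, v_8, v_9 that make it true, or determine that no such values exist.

Set v_0 = False.
Try v_1 = True:
  (v_0 || !v_1 || !v_8) forces v_8 = False.
  clause (!v_1 || v_8) is falsified — backtrack.
So v_1 = False.
  then (v_1 || !v_6) forces v_6 = False.
  then (v_6 || !v_8) forces v_8 = False.
  then (!v_3 || v_8) forces v_3 = False.
  then (v_3 || v_6 || v_8 || v_9) forces v_9 = True.
  then (!v_5 || !v_9) forces v_5 = False.
  then (v_1 || v_3 || v_4) forces v_4 = True.
  then (v_7 || !v_9) forces v_7 = True.
  then (v_2 || !v_7) forces v_2 = True.
All clauses satisfied.

v_0=F, v_1=F, v_2=T, v_3=F, v_4=T, v_5=F, v_6=F, v_7=T, v_8=F, v_9=T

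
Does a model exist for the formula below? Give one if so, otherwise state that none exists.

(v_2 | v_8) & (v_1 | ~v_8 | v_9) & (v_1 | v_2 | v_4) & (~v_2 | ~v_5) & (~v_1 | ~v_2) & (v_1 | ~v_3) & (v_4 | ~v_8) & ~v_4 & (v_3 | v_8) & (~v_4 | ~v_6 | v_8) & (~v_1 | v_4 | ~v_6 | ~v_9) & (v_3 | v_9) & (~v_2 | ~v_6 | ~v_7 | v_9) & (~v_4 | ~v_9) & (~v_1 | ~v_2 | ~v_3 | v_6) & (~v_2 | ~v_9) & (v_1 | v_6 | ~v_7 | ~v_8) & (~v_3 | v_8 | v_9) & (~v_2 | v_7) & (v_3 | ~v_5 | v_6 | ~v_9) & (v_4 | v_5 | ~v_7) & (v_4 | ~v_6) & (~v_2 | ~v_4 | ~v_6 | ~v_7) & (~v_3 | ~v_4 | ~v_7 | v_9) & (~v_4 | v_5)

The formula is unsatisfiable.

Case v_4 = True:
  Clause (~v_4) is falsified — contradiction.
Case v_4 = False:
  (v_4 | ~v_8) forces v_8 = False.
  (v_2 | v_8) forces v_2 = True.
  (~v_2 | ~v_5) forces v_5 = False.
  (~v_1 | ~v_2) forces v_1 = False.
  (v_1 | ~v_3) forces v_3 = False.
  Clause (v_3 | v_8) is falsified — contradiction.
Both cases fail, so the formula is unsatisfiable.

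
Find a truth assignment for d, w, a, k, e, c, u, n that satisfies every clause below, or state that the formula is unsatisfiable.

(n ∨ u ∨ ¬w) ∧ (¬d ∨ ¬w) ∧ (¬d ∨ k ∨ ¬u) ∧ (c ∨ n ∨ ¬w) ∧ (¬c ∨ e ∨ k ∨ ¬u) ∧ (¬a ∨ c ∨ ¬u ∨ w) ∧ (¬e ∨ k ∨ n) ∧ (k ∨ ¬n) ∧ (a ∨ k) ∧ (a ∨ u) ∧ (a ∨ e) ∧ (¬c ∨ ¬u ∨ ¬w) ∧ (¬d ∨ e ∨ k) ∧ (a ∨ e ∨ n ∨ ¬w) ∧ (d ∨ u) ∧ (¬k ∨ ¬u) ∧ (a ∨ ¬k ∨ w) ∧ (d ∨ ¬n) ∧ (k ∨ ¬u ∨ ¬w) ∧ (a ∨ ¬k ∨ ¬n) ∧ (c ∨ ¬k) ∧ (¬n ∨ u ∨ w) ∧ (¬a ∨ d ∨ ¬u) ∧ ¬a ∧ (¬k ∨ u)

Case a = True:
  Clause (¬a) is falsified — contradiction.
Case a = False:
  (a ∨ k) forces k = True.
  (a ∨ u) forces u = True.
  Clause (¬k ∨ ¬u) is falsified — contradiction.
Both cases fail, so the formula is unsatisfiable.

UNSATISFIABLE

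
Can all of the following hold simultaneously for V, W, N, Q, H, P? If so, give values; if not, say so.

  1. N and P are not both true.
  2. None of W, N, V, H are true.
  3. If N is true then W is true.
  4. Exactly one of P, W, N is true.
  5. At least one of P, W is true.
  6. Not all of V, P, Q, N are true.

V=F, W=F, N=F, Q=T, H=F, P=T

  (1) N=F, P=T — not both ✓
  (2) {W, N, V, H}: 0 true — none ✓
  (3) N=F ⇒ W: vacuous ✓
  (4) {P, W, N}: 1 true — exactly one ✓
  (5) {P, W}: 1 true — at least one ✓
  (6) {V, P, Q, N}: 2/4 true — not all ✓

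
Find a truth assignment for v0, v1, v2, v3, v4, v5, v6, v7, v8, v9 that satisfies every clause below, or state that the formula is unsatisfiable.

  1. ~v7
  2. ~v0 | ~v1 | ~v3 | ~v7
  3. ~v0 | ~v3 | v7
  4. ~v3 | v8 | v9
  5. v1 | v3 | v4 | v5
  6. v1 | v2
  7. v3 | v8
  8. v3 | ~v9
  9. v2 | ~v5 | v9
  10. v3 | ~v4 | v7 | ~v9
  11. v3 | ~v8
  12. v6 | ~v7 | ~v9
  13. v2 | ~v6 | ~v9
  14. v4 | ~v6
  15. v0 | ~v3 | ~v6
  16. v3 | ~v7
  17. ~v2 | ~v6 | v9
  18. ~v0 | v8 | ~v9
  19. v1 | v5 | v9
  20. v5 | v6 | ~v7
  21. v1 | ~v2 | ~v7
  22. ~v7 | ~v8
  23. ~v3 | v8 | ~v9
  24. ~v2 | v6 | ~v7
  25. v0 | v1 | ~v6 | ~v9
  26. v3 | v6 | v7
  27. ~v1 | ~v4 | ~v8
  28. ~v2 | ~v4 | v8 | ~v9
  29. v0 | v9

v0: False, v1: True, v2: False, v3: True, v4: False, v5: False, v6: False, v7: False, v8: True, v9: True

Unit clause (~v7) forces v7 = False.
Set v0 = False.
  then (v0 | v9) forces v9 = True.
  then (v3 | ~v9) forces v3 = True.
  then (v0 | ~v3 | ~v6) forces v6 = False.
  then (~v3 | v8 | ~v9) forces v8 = True.
Set v1 = True.
  then (~v1 | ~v4 | ~v8) forces v4 = False.
Set v2 = False.
Set v5 = False.
All clauses satisfied.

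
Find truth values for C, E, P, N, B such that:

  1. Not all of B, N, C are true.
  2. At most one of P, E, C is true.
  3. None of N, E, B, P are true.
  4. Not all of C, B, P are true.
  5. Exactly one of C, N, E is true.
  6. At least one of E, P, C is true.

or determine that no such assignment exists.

C = True; E = False; P = False; N = False; B = False

  (1) {B, N, C}: 1/3 true — not all ✓
  (2) {P, E, C}: 1 true — at most one ✓
  (3) {N, E, B, P}: 0 true — none ✓
  (4) {C, B, P}: 1/3 true — not all ✓
  (5) {C, N, E}: 1 true — exactly one ✓
  (6) {E, P, C}: 1 true — at least one ✓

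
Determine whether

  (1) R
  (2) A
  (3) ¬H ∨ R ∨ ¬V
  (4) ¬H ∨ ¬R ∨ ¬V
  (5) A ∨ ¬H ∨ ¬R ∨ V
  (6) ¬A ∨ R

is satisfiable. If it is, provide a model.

A: True, V: False, R: True, H: False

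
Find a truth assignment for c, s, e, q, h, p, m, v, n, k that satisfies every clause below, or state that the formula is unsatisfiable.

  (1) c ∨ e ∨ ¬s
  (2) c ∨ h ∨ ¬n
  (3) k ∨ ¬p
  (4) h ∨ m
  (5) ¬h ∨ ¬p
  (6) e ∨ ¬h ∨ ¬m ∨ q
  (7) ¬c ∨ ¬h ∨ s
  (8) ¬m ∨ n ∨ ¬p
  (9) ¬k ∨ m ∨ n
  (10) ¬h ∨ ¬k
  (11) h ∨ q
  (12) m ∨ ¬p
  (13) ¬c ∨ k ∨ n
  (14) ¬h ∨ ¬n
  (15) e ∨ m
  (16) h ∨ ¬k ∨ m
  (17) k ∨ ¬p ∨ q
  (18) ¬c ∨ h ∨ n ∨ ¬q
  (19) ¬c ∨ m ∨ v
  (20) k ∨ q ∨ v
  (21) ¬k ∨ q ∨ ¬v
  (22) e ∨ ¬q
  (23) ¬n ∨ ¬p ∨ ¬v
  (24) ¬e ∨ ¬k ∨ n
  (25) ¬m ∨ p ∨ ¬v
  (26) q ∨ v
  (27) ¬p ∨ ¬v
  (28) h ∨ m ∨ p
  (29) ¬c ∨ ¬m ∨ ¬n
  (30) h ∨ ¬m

Set c = False.
Set s = False.
Set e = True.
Set q = False.
  then (h ∨ q) forces h = True.
  then (¬h ∨ ¬n) forces n = False.
  then (¬e ∨ ¬k ∨ n) forces k = False.
  then (q ∨ v) forces v = True.
  then (¬p ∨ ¬v) forces p = False.
  then (¬m ∨ p ∨ ¬v) forces m = False.
All clauses satisfied.

c = False, s = False, e = True, q = False, h = True, p = False, m = False, v = True, n = False, k = False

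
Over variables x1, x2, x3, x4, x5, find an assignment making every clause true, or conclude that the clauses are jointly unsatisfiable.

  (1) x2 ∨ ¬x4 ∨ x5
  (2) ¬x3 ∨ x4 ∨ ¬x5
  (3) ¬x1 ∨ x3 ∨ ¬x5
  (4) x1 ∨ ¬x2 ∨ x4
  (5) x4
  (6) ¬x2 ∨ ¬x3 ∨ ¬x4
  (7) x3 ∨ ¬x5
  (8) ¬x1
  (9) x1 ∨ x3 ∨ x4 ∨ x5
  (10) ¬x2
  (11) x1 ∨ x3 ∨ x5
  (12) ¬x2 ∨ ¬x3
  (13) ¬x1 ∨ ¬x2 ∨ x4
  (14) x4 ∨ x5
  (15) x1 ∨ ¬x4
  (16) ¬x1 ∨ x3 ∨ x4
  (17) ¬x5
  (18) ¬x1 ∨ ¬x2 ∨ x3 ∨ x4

Case x1 = True:
  Clause (¬x1) is falsified — contradiction.
Case x1 = False:
  (x4) forces x4 = True.
  Clause (x1 ∨ ¬x4) is falsified — contradiction.
Both cases fail, so the formula is unsatisfiable.

The formula is unsatisfiable.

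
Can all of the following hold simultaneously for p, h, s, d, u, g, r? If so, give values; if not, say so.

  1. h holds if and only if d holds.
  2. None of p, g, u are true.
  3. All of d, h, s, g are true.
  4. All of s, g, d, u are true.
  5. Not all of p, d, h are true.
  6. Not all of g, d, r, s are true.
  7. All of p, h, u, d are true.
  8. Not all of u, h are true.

Case p = True:
  Constraint (2) is violated (p=T) — contradiction.
Case p = False:
  Constraint (7) is violated (p=F) — contradiction.
Both cases fail — unsatisfiable.

Unsatisfiable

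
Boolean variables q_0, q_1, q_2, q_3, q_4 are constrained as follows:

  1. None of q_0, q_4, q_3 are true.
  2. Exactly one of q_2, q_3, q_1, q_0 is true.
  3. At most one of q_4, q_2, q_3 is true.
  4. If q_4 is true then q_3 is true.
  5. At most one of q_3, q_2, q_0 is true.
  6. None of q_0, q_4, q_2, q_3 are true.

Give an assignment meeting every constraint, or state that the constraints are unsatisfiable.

q_0=F, q_1=T, q_2=F, q_3=F, q_4=F

  (1) {q_0, q_4, q_3}: 0 true — none ✓
  (2) {q_2, q_3, q_1, q_0}: 1 true — exactly one ✓
  (3) {q_4, q_2, q_3}: 0 true — at most one ✓
  (4) q_4=F ⇒ q_3: vacuous ✓
  (5) {q_3, q_2, q_0}: 0 true — at most one ✓
  (6) {q_0, q_4, q_2, q_3}: 0 true — none ✓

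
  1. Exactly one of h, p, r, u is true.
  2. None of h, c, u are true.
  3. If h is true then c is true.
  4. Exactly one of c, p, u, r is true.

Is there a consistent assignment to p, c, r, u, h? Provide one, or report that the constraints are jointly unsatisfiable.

p = True, c = False, r = False, u = False, h = False

  (1) {h, p, r, u}: 1 true — exactly one ✓
  (2) {h, c, u}: 0 true — none ✓
  (3) h=F ⇒ c: vacuous ✓
  (4) {c, p, u, r}: 1 true — exactly one ✓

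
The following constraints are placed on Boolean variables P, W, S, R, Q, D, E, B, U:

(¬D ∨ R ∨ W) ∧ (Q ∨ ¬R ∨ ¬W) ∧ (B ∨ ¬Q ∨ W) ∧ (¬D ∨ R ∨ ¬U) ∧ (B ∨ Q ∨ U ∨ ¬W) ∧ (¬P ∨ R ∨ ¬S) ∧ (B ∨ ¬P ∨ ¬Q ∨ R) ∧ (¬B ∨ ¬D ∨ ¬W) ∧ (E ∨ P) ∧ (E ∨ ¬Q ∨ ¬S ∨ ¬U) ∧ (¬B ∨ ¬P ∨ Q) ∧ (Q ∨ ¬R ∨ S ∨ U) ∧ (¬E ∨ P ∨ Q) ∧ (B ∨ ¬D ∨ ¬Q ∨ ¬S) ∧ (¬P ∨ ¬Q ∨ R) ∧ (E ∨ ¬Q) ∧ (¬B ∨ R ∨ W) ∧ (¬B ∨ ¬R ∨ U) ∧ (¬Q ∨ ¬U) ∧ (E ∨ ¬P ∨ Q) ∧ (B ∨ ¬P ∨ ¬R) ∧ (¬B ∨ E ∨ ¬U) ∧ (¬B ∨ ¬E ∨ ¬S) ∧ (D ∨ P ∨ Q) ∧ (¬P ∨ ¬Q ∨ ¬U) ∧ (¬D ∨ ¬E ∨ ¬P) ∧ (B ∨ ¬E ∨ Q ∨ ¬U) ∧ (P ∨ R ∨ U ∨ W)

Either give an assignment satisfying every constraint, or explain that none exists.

P = False, W = True, S = False, R = True, Q = True, D = True, E = True, B = False, U = False

Set P = False.
  then (E ∨ P) forces E = True.
  then (¬E ∨ P ∨ Q) forces Q = True.
  then (¬Q ∨ ¬U) forces U = False.
Set W = True.
Set S = False.
Set R = True.
  then (¬B ∨ ¬R ∨ U) forces B = False.
Set D = True.
All clauses satisfied.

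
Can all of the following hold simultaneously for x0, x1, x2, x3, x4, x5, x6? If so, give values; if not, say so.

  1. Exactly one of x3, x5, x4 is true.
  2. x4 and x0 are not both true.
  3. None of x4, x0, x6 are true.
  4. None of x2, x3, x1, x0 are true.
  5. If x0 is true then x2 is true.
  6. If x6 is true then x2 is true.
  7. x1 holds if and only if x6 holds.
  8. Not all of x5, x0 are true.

x0 = False, x1 = False, x2 = False, x3 = False, x4 = False, x5 = True, x6 = False

  (1) {x3, x5, x4}: 1 true — exactly one ✓
  (2) x4=F, x0=F — not both ✓
  (3) {x4, x0, x6}: 0 true — none ✓
  (4) {x2, x3, x1, x0}: 0 true — none ✓
  (5) x0=F ⇒ x2: vacuous ✓
  (6) x6=F ⇒ x2: vacuous ✓
  (7) x1=F, x6=F — same ✓
  (8) {x5, x0}: 1/2 true — not all ✓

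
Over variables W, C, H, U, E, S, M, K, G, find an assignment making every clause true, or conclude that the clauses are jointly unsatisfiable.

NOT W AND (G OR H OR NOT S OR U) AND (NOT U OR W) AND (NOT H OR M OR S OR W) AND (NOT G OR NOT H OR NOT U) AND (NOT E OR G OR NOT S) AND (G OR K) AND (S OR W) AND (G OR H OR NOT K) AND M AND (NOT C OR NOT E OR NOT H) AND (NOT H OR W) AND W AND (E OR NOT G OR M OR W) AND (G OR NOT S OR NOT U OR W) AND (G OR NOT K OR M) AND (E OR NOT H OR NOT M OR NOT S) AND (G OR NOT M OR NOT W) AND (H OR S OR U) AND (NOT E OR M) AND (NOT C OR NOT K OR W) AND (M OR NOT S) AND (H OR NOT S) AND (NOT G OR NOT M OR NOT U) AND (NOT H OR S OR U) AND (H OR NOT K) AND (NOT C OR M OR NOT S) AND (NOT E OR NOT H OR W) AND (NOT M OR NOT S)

Unsatisfiable — no assignment works.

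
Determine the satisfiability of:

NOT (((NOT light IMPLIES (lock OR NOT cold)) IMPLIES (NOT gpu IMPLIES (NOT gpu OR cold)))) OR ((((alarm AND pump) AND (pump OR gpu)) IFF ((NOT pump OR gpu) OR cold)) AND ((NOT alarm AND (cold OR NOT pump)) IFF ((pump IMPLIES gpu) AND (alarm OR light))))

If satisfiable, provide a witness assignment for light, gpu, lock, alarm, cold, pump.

light = False; gpu = False; lock = True; alarm = True; cold = True; pump = True

  NOT (((NOT light IMPLIES (lock OR NOT cold)) IMPLIES (NOT gpu IMPLIES (NOT gpu OR cold)))) OR ((((alarm AND pump) AND (pump OR gpu)) IFF ((NOT pump OR gpu) OR cold)) AND ((NOT alarm AND (cold OR NOT pump)) IFF ((pump IMPLIES gpu) AND (alarm OR light)))) = True
    NOT (((NOT light IMPLIES (lock OR NOT cold)) IMPLIES (NOT gpu IMPLIES (NOT gpu OR cold)))) = False
      (NOT light IMPLIES (lock OR NOT cold)) IMPLIES (NOT gpu IMPLIES (NOT gpu OR cold)) = True
        NOT light IMPLIES (lock OR NOT cold) = True
          NOT light = True
          lock OR NOT cold = True
            NOT cold = False
        NOT gpu IMPLIES (NOT gpu OR cold) = True
          NOT gpu = True
          NOT gpu OR cold = True
            NOT gpu = True
    (((alarm AND pump) AND (pump OR gpu)) IFF ((NOT pump OR gpu) OR cold)) AND ((NOT alarm AND (cold OR NOT pump)) IFF ((pump IMPLIES gpu) AND (alarm OR light))) = True
      ((alarm AND pump) AND (pump OR gpu)) IFF ((NOT pump OR gpu) OR cold) = True
        (alarm AND pump) AND (pump OR gpu) = True
          alarm AND pump = True
          pump OR gpu = True
        (NOT pump OR gpu) OR cold = True
          NOT pump OR gpu = False
            NOT pump = False
      (NOT alarm AND (cold OR NOT pump)) IFF ((pump IMPLIES gpu) AND (alarm OR light)) = True
        NOT alarm AND (cold OR NOT pump) = False
          NOT alarm = False
          cold OR NOT pump = True
            NOT pump = False
        (pump IMPLIES gpu) AND (alarm OR light) = False
          pump IMPLIES gpu = False
          alarm OR light = True
The formula evaluates to True.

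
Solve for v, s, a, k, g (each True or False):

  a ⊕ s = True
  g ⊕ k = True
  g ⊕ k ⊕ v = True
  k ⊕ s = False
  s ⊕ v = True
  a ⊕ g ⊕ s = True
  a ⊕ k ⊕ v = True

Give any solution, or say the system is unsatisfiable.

v = False, s = True, a = False, k = True, g = False

a ⊕ s = F ⊕ T = True ✓
g ⊕ k = F ⊕ T = True ✓
g ⊕ k ⊕ v = F ⊕ T ⊕ F = True ✓
k ⊕ s = T ⊕ T = False ✓
s ⊕ v = T ⊕ F = True ✓
a ⊕ g ⊕ s = F ⊕ F ⊕ T = True ✓
a ⊕ k ⊕ v = F ⊕ T ⊕ F = True ✓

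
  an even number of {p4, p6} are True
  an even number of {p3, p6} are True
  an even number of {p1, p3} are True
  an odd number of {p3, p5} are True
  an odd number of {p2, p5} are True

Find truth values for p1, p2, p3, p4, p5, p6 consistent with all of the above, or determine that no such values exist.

p1 = False, p2 = False, p3 = False, p4 = False, p5 = True, p6 = False

{p4, p6}: 0 true → even ✓
{p3, p6}: 0 true → even ✓
{p1, p3}: 0 true → even ✓
{p3, p5}: 1 true → odd ✓
{p2, p5}: 1 true → odd ✓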